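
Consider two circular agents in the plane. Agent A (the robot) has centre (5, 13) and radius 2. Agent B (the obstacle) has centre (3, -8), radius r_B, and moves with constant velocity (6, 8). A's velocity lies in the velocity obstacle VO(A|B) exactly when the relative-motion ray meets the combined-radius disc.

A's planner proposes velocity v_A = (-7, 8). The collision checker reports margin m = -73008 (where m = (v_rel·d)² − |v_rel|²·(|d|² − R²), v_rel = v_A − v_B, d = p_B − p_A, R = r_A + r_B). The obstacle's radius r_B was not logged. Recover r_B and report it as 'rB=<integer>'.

m = -73008
d = (-2, -21);  v_rel = (-13, 0),  |v_rel|² = 169
v_rel×d = (-13)·(-21) − (0)·(-2) = 273
since m = R²·169 − 273²:  R² = (74529 + -73008) / 169 = 9
R = √9 = 3  ⇒  r_B = 3 − 2 = 1

rB=1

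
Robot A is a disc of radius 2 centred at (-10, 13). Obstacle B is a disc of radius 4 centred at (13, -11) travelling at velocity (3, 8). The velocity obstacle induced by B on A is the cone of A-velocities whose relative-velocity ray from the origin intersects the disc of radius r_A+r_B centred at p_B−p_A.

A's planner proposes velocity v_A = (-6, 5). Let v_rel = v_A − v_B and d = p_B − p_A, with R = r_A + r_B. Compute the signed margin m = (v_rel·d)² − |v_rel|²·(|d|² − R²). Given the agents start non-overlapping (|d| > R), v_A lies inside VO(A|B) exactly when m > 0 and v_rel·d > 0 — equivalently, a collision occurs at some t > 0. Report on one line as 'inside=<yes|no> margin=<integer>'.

d = (23, -24),  |d|² = 1105;  R = 2+4 = 6,  c = 1105−6² = 1069
v_rel = (-9, -3),  |v_rel|² = 90;  v_rel·d = (-9)·(23) + (-3)·(-24) = -135
90·t² + 270·t + 1069 = 0  ⇒  m = (-135)² − 90·1069 = -77985
m = -77985 < 0,  v_rel·d = -135 < 0  ⇒  outside

inside=no margin=-77985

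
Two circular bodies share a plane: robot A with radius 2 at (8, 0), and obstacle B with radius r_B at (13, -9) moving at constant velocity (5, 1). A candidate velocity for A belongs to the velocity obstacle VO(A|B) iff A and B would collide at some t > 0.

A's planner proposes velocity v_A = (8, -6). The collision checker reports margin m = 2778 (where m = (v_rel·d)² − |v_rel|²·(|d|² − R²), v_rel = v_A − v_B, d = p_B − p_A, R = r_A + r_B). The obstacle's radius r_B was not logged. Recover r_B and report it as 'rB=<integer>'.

m = 2778
d = (5, -9);  v_rel = (3, -7),  |v_rel|² = 58
v_rel×d = (3)·(-9) − (-7)·(5) = 8
since m = R²·58 − 8²:  R² = (64 + 2778) / 58 = 49
R = √49 = 7  ⇒  r_B = 7 − 2 = 5

rB=5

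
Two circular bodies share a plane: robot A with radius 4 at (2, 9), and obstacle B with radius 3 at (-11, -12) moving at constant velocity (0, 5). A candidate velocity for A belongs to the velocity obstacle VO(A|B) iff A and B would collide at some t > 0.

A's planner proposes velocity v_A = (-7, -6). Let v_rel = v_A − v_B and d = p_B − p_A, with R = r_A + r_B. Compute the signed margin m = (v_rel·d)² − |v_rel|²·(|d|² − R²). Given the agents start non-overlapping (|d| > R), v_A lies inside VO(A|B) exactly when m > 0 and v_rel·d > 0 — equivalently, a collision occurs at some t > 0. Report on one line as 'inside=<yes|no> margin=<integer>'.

d = (-13, -21),  |d|² = 610;  R = 4+3 = 7,  c = 610−7² = 561
v_rel = (-7, -11),  |v_rel|² = 170;  v_rel·d = (-7)·(-13) + (-11)·(-21) = 322
170·t² − 644·t + 561 = 0  ⇒  m = 322² − 170·561 = 8314
m = 8314 > 0,  v_rel·d = 322 > 0  ⇒  inside

inside=yes margin=8314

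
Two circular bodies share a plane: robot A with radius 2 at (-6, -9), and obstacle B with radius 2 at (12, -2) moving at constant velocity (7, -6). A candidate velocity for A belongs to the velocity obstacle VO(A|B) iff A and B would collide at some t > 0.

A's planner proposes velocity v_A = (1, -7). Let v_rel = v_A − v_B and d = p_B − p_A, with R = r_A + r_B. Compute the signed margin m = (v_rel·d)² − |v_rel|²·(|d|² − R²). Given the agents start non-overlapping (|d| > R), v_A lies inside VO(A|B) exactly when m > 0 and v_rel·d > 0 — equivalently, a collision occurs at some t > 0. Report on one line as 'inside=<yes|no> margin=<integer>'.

d = (18, 7),  |d|² = 373;  R = 2+2 = 4,  c = 373−4² = 357
v_rel = (-6, -1),  |v_rel|² = 37;  v_rel·d = (-6)·(18) + (-1)·(7) = -115
37·t² + 230·t + 357 = 0  ⇒  m = (-115)² − 37·357 = 16
m = 16 > 0,  v_rel·d = -115 < 0  ⇒  outside

inside=no margin=16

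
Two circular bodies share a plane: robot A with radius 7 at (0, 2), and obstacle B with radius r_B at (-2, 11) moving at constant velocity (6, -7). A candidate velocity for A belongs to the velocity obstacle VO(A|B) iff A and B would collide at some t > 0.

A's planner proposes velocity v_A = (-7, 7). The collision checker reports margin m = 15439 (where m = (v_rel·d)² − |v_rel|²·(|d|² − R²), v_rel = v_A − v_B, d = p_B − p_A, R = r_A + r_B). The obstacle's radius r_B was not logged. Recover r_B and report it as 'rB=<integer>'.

m = 15439
d = (-2, 9);  v_rel = (-13, 14),  |v_rel|² = 365
v_rel×d = (-13)·(9) − (14)·(-2) = -89
since m = R²·365 − (-89)²:  R² = (7921 + 15439) / 365 = 64
R = √64 = 8  ⇒  r_B = 8 − 7 = 1

rB=1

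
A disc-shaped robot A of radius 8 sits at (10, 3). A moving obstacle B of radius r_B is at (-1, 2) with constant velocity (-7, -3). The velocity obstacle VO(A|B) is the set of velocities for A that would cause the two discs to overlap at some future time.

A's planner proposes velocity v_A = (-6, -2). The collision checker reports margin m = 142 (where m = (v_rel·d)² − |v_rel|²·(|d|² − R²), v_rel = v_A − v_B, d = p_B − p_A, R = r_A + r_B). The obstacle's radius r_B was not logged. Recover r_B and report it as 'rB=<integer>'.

m = 142
d = (-11, -1);  v_rel = (1, 1),  |v_rel|² = 2
v_rel×d = (1)·(-1) − (1)·(-11) = 10
since m = R²·2 − 10²:  R² = (100 + 142) / 2 = 121
R = √121 = 11  ⇒  r_B = 11 − 8 = 3

rB=3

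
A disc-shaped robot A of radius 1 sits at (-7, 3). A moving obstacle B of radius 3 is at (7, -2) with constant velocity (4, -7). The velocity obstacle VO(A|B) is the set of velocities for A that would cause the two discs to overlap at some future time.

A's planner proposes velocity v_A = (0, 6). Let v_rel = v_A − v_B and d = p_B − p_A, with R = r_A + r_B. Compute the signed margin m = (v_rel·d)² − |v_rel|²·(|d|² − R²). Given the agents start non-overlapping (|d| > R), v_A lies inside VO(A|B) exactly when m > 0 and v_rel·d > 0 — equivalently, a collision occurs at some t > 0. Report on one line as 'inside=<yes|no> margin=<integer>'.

d = (14, -5),  |d|² = 221;  R = 1+3 = 4,  c = 221−4² = 205
v_rel = (-4, 13),  |v_rel|² = 185;  v_rel·d = (-4)·(14) + (13)·(-5) = -121
185·t² + 242·t + 205 = 0  ⇒  m = (-121)² − 185·205 = -23284
m = -23284 < 0,  v_rel·d = -121 < 0  ⇒  outside

inside=no margin=-23284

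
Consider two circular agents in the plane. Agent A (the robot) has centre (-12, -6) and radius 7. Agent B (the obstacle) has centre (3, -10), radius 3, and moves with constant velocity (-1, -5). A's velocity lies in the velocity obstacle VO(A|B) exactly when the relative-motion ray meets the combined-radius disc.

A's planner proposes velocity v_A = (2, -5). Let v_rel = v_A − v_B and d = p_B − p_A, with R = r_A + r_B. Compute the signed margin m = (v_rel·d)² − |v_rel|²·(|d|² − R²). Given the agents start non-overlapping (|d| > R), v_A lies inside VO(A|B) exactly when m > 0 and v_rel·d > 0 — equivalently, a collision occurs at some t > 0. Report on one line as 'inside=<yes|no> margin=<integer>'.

d = (15, -4),  |d|² = 241;  R = 7+3 = 10,  c = 241−10² = 141
v_rel = (3, 0),  |v_rel|² = 9;  v_rel·d = (3)·(15) + (0)·(-4) = 45
9·t² − 90·t + 141 = 0  ⇒  m = 45² − 9·141 = 756
m = 756 > 0,  v_rel·d = 45 > 0  ⇒  inside

inside=yes margin=756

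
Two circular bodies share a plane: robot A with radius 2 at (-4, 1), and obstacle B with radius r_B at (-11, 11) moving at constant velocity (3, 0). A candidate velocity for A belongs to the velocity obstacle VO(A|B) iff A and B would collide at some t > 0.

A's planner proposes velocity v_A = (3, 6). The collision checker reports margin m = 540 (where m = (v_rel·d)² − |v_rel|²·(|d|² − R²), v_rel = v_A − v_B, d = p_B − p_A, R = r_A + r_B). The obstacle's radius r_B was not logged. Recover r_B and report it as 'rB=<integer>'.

m = 540
d = (-7, 10);  v_rel = (0, 6),  |v_rel|² = 36
v_rel×d = (0)·(10) − (6)·(-7) = 42
since m = R²·36 − 42²:  R² = (1764 + 540) / 36 = 64
R = √64 = 8  ⇒  r_B = 8 − 2 = 6

rB=6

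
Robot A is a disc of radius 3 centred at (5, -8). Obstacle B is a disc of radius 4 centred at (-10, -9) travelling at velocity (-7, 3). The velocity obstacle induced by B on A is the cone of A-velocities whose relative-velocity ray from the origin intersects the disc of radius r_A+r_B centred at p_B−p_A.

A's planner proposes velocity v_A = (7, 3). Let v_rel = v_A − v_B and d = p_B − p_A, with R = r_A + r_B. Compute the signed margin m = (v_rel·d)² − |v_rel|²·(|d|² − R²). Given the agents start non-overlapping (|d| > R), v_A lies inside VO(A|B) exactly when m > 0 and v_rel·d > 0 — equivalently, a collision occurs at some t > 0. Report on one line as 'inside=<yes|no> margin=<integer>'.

d = (-15, -1),  |d|² = 226;  R = 3+4 = 7,  c = 226−7² = 177
v_rel = (14, 0),  |v_rel|² = 196;  v_rel·d = (14)·(-15) + (0)·(-1) = -210
196·t² + 420·t + 177 = 0  ⇒  m = (-210)² − 196·177 = 9408
m = 9408 > 0,  v_rel·d = -210 < 0  ⇒  outside

inside=no margin=9408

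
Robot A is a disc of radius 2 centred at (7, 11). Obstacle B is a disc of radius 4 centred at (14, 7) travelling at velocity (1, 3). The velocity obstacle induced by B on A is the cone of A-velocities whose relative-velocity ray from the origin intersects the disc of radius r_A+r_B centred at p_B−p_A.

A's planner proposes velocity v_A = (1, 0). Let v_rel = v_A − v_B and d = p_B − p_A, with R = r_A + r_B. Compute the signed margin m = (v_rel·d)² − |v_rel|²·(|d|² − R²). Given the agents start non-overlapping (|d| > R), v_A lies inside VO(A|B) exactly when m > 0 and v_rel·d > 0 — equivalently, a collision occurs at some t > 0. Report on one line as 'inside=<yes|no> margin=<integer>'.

d = (7, -4),  |d|² = 65;  R = 2+4 = 6,  c = 65−6² = 29
v_rel = (0, -3),  |v_rel|² = 9;  v_rel·d = (0)·(7) + (-3)·(-4) = 12
9·t² − 24·t + 29 = 0  ⇒  m = 12² − 9·29 = -117
m = -117 < 0,  v_rel·d = 12 > 0  ⇒  outside

inside=no margin=-117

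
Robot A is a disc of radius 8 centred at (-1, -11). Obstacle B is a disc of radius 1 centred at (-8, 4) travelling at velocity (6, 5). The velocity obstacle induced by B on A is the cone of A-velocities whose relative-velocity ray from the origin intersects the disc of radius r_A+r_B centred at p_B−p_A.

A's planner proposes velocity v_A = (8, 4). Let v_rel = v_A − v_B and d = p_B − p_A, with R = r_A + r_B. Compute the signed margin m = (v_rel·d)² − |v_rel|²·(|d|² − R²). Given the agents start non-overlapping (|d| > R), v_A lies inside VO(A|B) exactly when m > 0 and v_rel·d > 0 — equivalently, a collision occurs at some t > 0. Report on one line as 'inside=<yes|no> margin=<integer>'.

d = (-7, 15),  |d|² = 274;  R = 8+1 = 9,  c = 274−9² = 193
v_rel = (2, -1),  |v_rel|² = 5;  v_rel·d = (2)·(-7) + (-1)·(15) = -29
5·t² + 58·t + 193 = 0  ⇒  m = (-29)² − 5·193 = -124
m = -124 < 0,  v_rel·d = -29 < 0  ⇒  outside

inside=no margin=-124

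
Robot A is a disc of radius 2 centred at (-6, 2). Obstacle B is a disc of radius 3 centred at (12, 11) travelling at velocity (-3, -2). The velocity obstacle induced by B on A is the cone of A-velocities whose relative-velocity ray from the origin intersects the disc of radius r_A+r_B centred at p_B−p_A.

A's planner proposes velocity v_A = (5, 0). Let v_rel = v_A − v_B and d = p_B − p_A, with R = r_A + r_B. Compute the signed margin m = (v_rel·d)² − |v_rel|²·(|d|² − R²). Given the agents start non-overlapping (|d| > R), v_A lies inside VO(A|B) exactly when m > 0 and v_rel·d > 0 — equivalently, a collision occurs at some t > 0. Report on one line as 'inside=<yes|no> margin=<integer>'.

d = (18, 9),  |d|² = 405;  R = 2+3 = 5,  c = 405−5² = 380
v_rel = (8, 2),  |v_rel|² = 68;  v_rel·d = (8)·(18) + (2)·(9) = 162
68·t² − 324·t + 380 = 0  ⇒  m = 162² − 68·380 = 404
m = 404 > 0,  v_rel·d = 162 > 0  ⇒  inside

inside=yes margin=404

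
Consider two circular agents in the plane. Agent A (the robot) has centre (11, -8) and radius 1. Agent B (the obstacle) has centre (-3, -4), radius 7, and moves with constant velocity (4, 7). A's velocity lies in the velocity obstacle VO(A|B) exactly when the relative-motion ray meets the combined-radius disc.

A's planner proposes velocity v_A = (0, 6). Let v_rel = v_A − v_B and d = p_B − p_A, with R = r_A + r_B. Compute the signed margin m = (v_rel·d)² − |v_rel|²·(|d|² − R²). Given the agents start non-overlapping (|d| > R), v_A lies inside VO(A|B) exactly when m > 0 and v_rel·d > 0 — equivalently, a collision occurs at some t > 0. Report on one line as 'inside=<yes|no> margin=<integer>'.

d = (-14, 4),  |d|² = 212;  R = 1+7 = 8,  c = 212−8² = 148
v_rel = (-4, -1),  |v_rel|² = 17;  v_rel·d = (-4)·(-14) + (-1)·(4) = 52
17·t² − 104·t + 148 = 0  ⇒  m = 52² − 17·148 = 188
m = 188 > 0,  v_rel·d = 52 > 0  ⇒  inside

inside=yes margin=188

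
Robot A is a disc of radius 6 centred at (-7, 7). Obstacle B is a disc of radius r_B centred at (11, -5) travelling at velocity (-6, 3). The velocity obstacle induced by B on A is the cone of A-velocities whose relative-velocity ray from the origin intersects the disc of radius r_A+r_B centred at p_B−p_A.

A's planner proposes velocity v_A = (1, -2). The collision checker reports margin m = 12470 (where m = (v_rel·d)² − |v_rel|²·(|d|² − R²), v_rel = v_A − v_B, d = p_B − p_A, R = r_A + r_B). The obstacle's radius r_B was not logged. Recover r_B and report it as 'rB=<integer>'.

m = 12470
d = (18, -12);  v_rel = (7, -5),  |v_rel|² = 74
v_rel×d = (7)·(-12) − (-5)·(18) = 6
since m = R²·74 − 6²:  R² = (36 + 12470) / 74 = 169
R = √169 = 13  ⇒  r_B = 13 − 6 = 7

rB=7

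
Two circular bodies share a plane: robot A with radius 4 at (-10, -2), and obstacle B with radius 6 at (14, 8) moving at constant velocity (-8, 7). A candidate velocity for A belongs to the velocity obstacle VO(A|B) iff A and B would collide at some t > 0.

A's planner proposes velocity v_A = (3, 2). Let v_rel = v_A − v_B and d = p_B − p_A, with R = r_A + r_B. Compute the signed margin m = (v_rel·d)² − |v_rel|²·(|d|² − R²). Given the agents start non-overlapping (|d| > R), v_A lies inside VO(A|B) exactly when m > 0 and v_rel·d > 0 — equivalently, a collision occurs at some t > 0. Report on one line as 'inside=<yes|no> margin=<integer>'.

d = (24, 10),  |d|² = 676;  R = 4+6 = 10,  c = 676−10² = 576
v_rel = (11, -5),  |v_rel|² = 146;  v_rel·d = (11)·(24) + (-5)·(10) = 214
146·t² − 428·t + 576 = 0  ⇒  m = 214² − 146·576 = -38300
m = -38300 < 0,  v_rel·d = 214 > 0  ⇒  outside

inside=no margin=-38300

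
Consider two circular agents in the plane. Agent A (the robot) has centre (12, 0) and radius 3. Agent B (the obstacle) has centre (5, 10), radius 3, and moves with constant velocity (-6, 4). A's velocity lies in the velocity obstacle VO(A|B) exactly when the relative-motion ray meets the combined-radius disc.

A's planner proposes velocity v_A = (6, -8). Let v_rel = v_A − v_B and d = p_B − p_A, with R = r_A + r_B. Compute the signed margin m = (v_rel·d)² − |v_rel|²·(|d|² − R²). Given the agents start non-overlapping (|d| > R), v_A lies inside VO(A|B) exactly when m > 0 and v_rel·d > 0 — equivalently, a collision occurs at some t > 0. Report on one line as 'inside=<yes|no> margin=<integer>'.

d = (-7, 10),  |d|² = 149;  R = 3+3 = 6,  c = 149−6² = 113
v_rel = (12, -12),  |v_rel|² = 288;  v_rel·d = (12)·(-7) + (-12)·(10) = -204
288·t² + 408·t + 113 = 0  ⇒  m = (-204)² − 288·113 = 9072
m = 9072 > 0,  v_rel·d = -204 < 0  ⇒  outside

inside=no margin=9072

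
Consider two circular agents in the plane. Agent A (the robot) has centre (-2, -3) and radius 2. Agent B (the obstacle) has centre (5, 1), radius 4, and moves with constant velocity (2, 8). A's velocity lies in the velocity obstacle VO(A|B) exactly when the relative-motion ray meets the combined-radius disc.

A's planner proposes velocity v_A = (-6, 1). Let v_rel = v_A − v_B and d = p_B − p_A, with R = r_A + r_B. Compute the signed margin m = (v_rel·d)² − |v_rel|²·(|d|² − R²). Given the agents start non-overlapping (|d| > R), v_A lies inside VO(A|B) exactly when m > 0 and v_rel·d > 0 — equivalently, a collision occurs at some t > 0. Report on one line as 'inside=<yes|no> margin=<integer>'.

d = (7, 4),  |d|² = 65;  R = 2+4 = 6,  c = 65−6² = 29
v_rel = (-8, -7),  |v_rel|² = 113;  v_rel·d = (-8)·(7) + (-7)·(4) = -84
113·t² + 168·t + 29 = 0  ⇒  m = (-84)² − 113·29 = 3779
m = 3779 > 0,  v_rel·d = -84 < 0  ⇒  outside

inside=no margin=3779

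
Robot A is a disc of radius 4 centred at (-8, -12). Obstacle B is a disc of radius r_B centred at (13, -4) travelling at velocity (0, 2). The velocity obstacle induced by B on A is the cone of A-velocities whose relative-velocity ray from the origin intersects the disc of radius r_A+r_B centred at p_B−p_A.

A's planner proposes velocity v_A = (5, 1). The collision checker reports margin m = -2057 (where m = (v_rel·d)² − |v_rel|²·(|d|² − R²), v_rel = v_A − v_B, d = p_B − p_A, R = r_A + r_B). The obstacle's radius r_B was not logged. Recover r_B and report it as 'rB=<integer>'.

m = -2057
d = (21, 8);  v_rel = (5, -1),  |v_rel|² = 26
v_rel×d = (5)·(8) − (-1)·(21) = 61
since m = R²·26 − 61²:  R² = (3721 + -2057) / 26 = 64
R = √64 = 8  ⇒  r_B = 8 − 4 = 4

rB=4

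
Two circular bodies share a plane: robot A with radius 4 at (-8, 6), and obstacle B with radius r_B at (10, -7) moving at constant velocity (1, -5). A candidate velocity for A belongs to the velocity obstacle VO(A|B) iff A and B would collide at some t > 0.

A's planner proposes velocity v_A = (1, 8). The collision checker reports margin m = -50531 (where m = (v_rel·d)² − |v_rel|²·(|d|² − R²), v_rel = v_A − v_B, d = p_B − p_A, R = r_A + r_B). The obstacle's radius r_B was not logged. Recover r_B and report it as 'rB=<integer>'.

m = -50531
d = (18, -13);  v_rel = (0, 13),  |v_rel|² = 169
v_rel×d = (0)·(-13) − (13)·(18) = -234
since m = R²·169 − (-234)²:  R² = (54756 + -50531) / 169 = 25
R = √25 = 5  ⇒  r_B = 5 − 4 = 1

rB=1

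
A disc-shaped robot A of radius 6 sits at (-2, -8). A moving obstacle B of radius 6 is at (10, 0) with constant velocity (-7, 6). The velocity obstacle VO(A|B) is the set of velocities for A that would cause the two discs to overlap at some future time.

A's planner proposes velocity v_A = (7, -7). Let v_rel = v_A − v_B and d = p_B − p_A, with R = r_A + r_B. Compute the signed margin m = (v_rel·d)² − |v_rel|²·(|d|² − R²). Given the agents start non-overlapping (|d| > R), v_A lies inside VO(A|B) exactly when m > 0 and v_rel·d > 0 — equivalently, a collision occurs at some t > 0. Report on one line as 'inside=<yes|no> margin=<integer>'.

d = (12, 8),  |d|² = 208;  R = 6+6 = 12,  c = 208−12² = 64
v_rel = (14, -13),  |v_rel|² = 365;  v_rel·d = (14)·(12) + (-13)·(8) = 64
365·t² − 128·t + 64 = 0  ⇒  m = 64² − 365·64 = -19264
m = -19264 < 0,  v_rel·d = 64 > 0  ⇒  outside

inside=no margin=-19264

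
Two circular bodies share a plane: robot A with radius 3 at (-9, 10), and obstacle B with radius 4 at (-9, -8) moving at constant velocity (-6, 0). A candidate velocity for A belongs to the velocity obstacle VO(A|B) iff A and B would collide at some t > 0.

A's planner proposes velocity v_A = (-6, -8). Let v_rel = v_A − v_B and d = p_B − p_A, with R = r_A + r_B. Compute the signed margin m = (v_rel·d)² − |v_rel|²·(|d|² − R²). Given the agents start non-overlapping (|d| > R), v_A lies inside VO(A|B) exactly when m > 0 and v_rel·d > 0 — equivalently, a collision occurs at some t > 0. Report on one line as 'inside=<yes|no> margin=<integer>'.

d = (0, -18),  |d|² = 324;  R = 3+4 = 7,  c = 324−7² = 275
v_rel = (0, -8),  |v_rel|² = 64;  v_rel·d = (0)·(0) + (-8)·(-18) = 144
64·t² − 288·t + 275 = 0  ⇒  m = 144² − 64·275 = 3136
m = 3136 > 0,  v_rel·d = 144 > 0  ⇒  inside

inside=yes margin=3136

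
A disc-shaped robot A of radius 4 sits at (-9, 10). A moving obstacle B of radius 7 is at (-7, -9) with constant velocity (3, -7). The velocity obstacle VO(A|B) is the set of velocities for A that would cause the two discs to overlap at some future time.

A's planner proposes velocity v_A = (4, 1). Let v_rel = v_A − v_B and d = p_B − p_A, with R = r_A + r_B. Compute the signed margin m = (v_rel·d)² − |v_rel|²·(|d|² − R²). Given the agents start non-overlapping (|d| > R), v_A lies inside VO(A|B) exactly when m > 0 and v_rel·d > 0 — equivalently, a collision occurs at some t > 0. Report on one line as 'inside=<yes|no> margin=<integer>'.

d = (2, -19),  |d|² = 365;  R = 4+7 = 11,  c = 365−11² = 244
v_rel = (1, 8),  |v_rel|² = 65;  v_rel·d = (1)·(2) + (8)·(-19) = -150
65·t² + 300·t + 244 = 0  ⇒  m = (-150)² − 65·244 = 6640
m = 6640 > 0,  v_rel·d = -150 < 0  ⇒  outside

inside=no margin=6640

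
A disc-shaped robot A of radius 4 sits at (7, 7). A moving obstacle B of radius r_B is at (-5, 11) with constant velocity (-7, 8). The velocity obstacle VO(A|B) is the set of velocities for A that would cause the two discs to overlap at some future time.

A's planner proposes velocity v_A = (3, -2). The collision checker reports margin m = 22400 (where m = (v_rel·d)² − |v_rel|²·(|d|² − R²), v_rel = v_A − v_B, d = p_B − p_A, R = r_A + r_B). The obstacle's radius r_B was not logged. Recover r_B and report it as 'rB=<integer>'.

m = 22400
d = (-12, 4);  v_rel = (10, -10),  |v_rel|² = 200
v_rel×d = (10)·(4) − (-10)·(-12) = -80
since m = R²·200 − (-80)²:  R² = (6400 + 22400) / 200 = 144
R = √144 = 12  ⇒  r_B = 12 − 4 = 8

rB=8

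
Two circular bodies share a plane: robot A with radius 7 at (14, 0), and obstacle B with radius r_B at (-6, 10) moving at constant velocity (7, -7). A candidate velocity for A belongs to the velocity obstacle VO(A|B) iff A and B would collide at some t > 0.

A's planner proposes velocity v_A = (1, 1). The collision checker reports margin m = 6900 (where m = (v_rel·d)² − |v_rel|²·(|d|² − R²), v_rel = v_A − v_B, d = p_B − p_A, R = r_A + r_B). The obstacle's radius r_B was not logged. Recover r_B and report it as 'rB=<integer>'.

m = 6900
d = (-20, 10);  v_rel = (-6, 8),  |v_rel|² = 100
v_rel×d = (-6)·(10) − (8)·(-20) = 100
since m = R²·100 − 100²:  R² = (10000 + 6900) / 100 = 169
R = √169 = 13  ⇒  r_B = 13 − 7 = 6

rB=6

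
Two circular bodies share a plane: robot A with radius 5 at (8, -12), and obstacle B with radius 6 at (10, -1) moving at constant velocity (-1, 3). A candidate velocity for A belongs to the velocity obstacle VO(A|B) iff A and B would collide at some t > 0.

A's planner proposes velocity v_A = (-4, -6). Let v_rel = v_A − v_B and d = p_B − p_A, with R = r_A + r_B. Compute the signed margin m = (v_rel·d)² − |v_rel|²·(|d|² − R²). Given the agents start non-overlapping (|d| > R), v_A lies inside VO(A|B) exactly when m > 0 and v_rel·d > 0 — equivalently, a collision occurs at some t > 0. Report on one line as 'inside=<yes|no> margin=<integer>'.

d = (2, 11),  |d|² = 125;  R = 5+6 = 11,  c = 125−11² = 4
v_rel = (-3, -9),  |v_rel|² = 90;  v_rel·d = (-3)·(2) + (-9)·(11) = -105
90·t² + 210·t + 4 = 0  ⇒  m = (-105)² − 90·4 = 10665
m = 10665 > 0,  v_rel·d = -105 < 0  ⇒  outside

inside=no margin=10665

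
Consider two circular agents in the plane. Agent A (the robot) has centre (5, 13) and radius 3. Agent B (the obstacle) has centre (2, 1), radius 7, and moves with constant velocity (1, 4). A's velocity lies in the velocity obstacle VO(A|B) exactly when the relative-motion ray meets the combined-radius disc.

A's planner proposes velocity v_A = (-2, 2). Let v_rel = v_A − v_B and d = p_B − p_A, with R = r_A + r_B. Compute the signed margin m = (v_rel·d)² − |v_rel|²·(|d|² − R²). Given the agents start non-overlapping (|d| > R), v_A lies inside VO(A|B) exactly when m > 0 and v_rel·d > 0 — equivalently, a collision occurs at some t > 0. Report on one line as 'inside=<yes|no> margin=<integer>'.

d = (-3, -12),  |d|² = 153;  R = 3+7 = 10,  c = 153−10² = 53
v_rel = (-3, -2),  |v_rel|² = 13;  v_rel·d = (-3)·(-3) + (-2)·(-12) = 33
13·t² − 66·t + 53 = 0  ⇒  m = 33² − 13·53 = 400
m = 400 > 0,  v_rel·d = 33 > 0  ⇒  inside

inside=yes margin=400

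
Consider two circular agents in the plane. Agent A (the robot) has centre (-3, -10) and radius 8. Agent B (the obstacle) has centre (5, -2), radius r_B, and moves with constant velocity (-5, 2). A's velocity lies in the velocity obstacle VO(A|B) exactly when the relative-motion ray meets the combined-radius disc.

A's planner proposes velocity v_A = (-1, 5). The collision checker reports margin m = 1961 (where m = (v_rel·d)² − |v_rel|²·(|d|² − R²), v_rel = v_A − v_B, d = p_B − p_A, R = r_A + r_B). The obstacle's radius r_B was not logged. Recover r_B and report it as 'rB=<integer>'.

m = 1961
d = (8, 8);  v_rel = (4, 3),  |v_rel|² = 25
v_rel×d = (4)·(8) − (3)·(8) = 8
since m = R²·25 − 8²:  R² = (64 + 1961) / 25 = 81
R = √81 = 9  ⇒  r_B = 9 − 8 = 1

rB=1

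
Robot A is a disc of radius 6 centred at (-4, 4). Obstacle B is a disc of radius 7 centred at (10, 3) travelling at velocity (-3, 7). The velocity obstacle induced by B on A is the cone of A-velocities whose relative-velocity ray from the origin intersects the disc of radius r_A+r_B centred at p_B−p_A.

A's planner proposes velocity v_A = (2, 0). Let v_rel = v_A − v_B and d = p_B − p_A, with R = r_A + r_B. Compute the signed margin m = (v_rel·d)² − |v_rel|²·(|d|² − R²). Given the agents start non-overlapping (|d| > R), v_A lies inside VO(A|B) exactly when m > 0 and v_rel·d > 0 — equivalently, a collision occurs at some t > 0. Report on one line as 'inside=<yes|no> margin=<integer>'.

d = (14, -1),  |d|² = 197;  R = 6+7 = 13,  c = 197−13² = 28
v_rel = (5, -7),  |v_rel|² = 74;  v_rel·d = (5)·(14) + (-7)·(-1) = 77
74·t² − 154·t + 28 = 0  ⇒  m = 77² − 74·28 = 3857
m = 3857 > 0,  v_rel·d = 77 > 0  ⇒  inside

inside=yes margin=3857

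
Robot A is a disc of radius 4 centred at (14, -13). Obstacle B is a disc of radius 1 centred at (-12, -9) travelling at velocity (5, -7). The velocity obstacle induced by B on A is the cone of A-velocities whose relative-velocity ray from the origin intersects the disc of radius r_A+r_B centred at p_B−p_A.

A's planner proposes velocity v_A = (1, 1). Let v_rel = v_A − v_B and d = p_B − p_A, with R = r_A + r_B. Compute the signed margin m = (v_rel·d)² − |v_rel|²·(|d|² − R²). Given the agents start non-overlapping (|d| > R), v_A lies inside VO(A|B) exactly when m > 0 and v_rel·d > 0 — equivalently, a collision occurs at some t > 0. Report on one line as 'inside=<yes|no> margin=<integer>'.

d = (-26, 4),  |d|² = 692;  R = 4+1 = 5,  c = 692−5² = 667
v_rel = (-4, 8),  |v_rel|² = 80;  v_rel·d = (-4)·(-26) + (8)·(4) = 136
80·t² − 272·t + 667 = 0  ⇒  m = 136² − 80·667 = -34864
m = -34864 < 0,  v_rel·d = 136 > 0  ⇒  outside

inside=no margin=-34864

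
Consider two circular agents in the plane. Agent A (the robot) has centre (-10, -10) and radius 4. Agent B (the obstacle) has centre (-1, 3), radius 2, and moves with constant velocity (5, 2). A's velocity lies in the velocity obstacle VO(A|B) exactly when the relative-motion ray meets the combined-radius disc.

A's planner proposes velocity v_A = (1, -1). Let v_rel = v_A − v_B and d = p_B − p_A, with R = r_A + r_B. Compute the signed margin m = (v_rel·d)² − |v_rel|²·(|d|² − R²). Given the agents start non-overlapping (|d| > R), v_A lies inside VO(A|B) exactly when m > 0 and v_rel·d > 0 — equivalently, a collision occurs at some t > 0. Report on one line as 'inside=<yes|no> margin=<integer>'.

d = (9, 13),  |d|² = 250;  R = 4+2 = 6,  c = 250−6² = 214
v_rel = (-4, -3),  |v_rel|² = 25;  v_rel·d = (-4)·(9) + (-3)·(13) = -75
25·t² + 150·t + 214 = 0  ⇒  m = (-75)² − 25·214 = 275
m = 275 > 0,  v_rel·d = -75 < 0  ⇒  outside

inside=no margin=275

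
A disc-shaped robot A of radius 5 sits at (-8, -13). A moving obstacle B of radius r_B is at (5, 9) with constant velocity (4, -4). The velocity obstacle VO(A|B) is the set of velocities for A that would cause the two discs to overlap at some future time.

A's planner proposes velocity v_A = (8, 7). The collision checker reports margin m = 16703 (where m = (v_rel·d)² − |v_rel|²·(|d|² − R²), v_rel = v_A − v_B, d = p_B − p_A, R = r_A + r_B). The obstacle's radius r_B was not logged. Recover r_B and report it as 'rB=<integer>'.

m = 16703
d = (13, 22);  v_rel = (4, 11),  |v_rel|² = 137
v_rel×d = (4)·(22) − (11)·(13) = -55
since m = R²·137 − (-55)²:  R² = (3025 + 16703) / 137 = 144
R = √144 = 12  ⇒  r_B = 12 − 5 = 7

rB=7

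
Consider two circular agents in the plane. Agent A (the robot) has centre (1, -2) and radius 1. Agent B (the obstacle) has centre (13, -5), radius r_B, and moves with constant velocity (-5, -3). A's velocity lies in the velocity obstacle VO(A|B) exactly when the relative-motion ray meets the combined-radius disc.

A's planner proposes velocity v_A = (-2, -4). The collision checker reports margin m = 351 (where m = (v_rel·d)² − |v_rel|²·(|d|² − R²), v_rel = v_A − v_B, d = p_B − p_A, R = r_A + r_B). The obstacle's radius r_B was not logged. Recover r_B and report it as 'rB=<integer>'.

m = 351
d = (12, -3);  v_rel = (3, -1),  |v_rel|² = 10
v_rel×d = (3)·(-3) − (-1)·(12) = 3
since m = R²·10 − 3²:  R² = (9 + 351) / 10 = 36
R = √36 = 6  ⇒  r_B = 6 − 1 = 5

rB=5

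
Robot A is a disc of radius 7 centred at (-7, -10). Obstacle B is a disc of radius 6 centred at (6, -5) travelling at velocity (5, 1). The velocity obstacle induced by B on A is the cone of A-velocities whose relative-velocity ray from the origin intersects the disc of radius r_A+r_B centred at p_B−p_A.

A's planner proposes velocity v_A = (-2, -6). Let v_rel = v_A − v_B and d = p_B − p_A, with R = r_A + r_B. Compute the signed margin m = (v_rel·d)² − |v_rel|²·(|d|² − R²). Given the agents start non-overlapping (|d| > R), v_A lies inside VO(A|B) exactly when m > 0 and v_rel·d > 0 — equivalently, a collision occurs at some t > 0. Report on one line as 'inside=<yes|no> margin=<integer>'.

d = (13, 5),  |d|² = 194;  R = 7+6 = 13,  c = 194−13² = 25
v_rel = (-7, -7),  |v_rel|² = 98;  v_rel·d = (-7)·(13) + (-7)·(5) = -126
98·t² + 252·t + 25 = 0  ⇒  m = (-126)² − 98·25 = 13426
m = 13426 > 0,  v_rel·d = -126 < 0  ⇒  outside

inside=no margin=13426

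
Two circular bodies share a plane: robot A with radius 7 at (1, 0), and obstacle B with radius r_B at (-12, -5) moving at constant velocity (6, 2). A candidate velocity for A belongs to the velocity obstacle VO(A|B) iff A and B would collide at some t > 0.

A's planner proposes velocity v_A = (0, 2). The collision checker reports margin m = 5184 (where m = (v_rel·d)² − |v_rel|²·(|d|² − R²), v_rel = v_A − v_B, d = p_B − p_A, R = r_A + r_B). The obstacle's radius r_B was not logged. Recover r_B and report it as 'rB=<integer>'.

m = 5184
d = (-13, -5);  v_rel = (-6, 0),  |v_rel|² = 36
v_rel×d = (-6)·(-5) − (0)·(-13) = 30
since m = R²·36 − 30²:  R² = (900 + 5184) / 36 = 169
R = √169 = 13  ⇒  r_B = 13 − 7 = 6

rB=6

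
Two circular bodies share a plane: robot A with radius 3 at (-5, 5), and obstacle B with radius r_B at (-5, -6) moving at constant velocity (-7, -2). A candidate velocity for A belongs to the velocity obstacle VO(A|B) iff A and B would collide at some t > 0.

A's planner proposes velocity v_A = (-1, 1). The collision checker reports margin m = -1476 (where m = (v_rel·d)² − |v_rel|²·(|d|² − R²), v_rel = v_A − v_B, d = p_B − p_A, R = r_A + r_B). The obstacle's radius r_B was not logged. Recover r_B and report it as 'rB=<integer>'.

m = -1476
d = (0, -11);  v_rel = (6, 3),  |v_rel|² = 45
v_rel×d = (6)·(-11) − (3)·(0) = -66
since m = R²·45 − (-66)²:  R² = (4356 + -1476) / 45 = 64
R = √64 = 8  ⇒  r_B = 8 − 3 = 5

rB=5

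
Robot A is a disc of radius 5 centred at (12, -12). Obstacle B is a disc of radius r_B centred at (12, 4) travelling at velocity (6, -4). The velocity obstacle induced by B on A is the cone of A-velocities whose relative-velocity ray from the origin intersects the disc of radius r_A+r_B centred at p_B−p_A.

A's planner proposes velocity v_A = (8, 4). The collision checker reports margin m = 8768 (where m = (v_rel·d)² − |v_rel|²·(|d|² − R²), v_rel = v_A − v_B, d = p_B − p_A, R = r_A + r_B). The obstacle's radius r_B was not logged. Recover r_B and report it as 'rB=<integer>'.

m = 8768
d = (0, 16);  v_rel = (2, 8),  |v_rel|² = 68
v_rel×d = (2)·(16) − (8)·(0) = 32
since m = R²·68 − 32²:  R² = (1024 + 8768) / 68 = 144
R = √144 = 12  ⇒  r_B = 12 − 5 = 7

rB=7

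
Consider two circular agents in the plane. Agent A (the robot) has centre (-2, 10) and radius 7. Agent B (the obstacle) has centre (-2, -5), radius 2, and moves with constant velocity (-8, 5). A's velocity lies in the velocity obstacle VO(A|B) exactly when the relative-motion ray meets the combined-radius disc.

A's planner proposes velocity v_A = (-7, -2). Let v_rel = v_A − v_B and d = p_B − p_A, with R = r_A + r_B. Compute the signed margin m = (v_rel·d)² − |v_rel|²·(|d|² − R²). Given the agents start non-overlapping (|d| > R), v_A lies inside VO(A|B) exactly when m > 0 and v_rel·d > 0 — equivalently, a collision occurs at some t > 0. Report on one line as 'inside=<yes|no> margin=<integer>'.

d = (0, -15),  |d|² = 225;  R = 7+2 = 9,  c = 225−9² = 144
v_rel = (1, -7),  |v_rel|² = 50;  v_rel·d = (1)·(0) + (-7)·(-15) = 105
50·t² − 210·t + 144 = 0  ⇒  m = 105² − 50·144 = 3825
m = 3825 > 0,  v_rel·d = 105 > 0  ⇒  inside

inside=yes margin=3825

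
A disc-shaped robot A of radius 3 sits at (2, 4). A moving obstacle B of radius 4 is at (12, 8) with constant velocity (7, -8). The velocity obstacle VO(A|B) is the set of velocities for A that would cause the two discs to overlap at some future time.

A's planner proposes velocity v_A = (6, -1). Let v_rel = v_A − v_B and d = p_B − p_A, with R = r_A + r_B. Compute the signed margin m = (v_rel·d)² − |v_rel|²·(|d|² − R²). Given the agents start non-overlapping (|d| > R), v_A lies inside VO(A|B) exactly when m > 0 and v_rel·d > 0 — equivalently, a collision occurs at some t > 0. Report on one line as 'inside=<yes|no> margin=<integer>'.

d = (10, 4),  |d|² = 116;  R = 3+4 = 7,  c = 116−7² = 67
v_rel = (-1, 7),  |v_rel|² = 50;  v_rel·d = (-1)·(10) + (7)·(4) = 18
50·t² − 36·t + 67 = 0  ⇒  m = 18² − 50·67 = -3026
m = -3026 < 0,  v_rel·d = 18 > 0  ⇒  outside

inside=no margin=-3026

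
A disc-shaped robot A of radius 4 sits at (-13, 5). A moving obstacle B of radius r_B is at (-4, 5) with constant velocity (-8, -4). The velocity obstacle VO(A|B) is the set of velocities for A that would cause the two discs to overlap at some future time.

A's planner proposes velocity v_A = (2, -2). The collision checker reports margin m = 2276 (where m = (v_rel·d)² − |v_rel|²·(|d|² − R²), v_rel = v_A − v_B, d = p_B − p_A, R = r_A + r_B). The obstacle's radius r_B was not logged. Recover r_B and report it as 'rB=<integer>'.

m = 2276
d = (9, 0);  v_rel = (10, 2),  |v_rel|² = 104
v_rel×d = (10)·(0) − (2)·(9) = -18
since m = R²·104 − (-18)²:  R² = (324 + 2276) / 104 = 25
R = √25 = 5  ⇒  r_B = 5 − 4 = 1

rB=1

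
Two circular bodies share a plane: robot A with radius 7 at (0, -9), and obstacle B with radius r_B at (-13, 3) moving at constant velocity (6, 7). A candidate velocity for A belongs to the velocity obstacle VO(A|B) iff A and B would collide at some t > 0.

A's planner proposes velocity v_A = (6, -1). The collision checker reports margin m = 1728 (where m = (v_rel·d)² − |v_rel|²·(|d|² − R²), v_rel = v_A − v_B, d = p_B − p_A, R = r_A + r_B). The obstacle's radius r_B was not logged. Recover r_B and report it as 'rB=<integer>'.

m = 1728
d = (-13, 12);  v_rel = (0, -8),  |v_rel|² = 64
v_rel×d = (0)·(12) − (-8)·(-13) = -104
since m = R²·64 − (-104)²:  R² = (10816 + 1728) / 64 = 196
R = √196 = 14  ⇒  r_B = 14 − 7 = 7

rB=7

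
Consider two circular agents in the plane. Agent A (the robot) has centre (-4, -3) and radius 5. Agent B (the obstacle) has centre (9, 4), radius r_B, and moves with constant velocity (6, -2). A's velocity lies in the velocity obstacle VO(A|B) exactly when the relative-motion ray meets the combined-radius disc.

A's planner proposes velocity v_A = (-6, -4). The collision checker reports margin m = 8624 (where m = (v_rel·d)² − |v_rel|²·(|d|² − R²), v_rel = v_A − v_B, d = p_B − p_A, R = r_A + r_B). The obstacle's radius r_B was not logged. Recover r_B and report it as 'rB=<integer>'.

m = 8624
d = (13, 7);  v_rel = (-12, -2),  |v_rel|² = 148
v_rel×d = (-12)·(7) − (-2)·(13) = -58
since m = R²·148 − (-58)²:  R² = (3364 + 8624) / 148 = 81
R = √81 = 9  ⇒  r_B = 9 − 5 = 4

rB=4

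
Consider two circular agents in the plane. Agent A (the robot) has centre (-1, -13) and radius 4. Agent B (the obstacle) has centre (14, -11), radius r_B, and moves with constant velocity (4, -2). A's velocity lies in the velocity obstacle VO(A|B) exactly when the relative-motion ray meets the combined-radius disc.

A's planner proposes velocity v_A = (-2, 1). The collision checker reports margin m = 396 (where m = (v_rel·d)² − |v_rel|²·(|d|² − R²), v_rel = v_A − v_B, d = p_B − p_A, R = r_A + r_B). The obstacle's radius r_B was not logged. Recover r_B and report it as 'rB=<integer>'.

m = 396
d = (15, 2);  v_rel = (-6, 3),  |v_rel|² = 45
v_rel×d = (-6)·(2) − (3)·(15) = -57
since m = R²·45 − (-57)²:  R² = (3249 + 396) / 45 = 81
R = √81 = 9  ⇒  r_B = 9 − 4 = 5

rB=5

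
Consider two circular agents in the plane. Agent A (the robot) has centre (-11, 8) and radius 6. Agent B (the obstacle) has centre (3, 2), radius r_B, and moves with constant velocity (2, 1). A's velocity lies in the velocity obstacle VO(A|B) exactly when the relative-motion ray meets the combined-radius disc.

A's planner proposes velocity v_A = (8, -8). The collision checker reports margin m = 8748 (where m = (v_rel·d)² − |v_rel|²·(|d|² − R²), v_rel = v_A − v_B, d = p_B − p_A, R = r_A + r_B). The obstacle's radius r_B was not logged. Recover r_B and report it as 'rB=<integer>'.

m = 8748
d = (14, -6);  v_rel = (6, -9),  |v_rel|² = 117
v_rel×d = (6)·(-6) − (-9)·(14) = 90
since m = R²·117 − 90²:  R² = (8100 + 8748) / 117 = 144
R = √144 = 12  ⇒  r_B = 12 − 6 = 6

rB=6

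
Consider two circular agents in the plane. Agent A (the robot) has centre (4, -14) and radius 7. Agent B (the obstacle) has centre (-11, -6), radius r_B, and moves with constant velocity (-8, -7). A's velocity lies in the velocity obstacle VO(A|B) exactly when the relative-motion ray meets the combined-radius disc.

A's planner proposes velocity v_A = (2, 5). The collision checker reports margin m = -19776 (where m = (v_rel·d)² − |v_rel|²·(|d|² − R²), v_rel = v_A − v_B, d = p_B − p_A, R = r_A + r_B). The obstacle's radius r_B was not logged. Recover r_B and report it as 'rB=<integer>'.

m = -19776
d = (-15, 8);  v_rel = (10, 12),  |v_rel|² = 244
v_rel×d = (10)·(8) − (12)·(-15) = 260
since m = R²·244 − 260²:  R² = (67600 + -19776) / 244 = 196
R = √196 = 14  ⇒  r_B = 14 − 7 = 7

rB=7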